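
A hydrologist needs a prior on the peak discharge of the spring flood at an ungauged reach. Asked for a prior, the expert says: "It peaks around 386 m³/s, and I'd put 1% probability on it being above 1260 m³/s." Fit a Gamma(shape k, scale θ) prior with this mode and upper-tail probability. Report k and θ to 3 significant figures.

Gamma(k,θ) with k>1 has mode (k−1)θ, so θ = 386/(k−1).
Need P(X < 1260) = 0.99 with θ tied to k this way. Start at k = 2, θ = 386: P(X<1260) ≈ 0.837.
Too low — raise k to concentrate. Iterating converges to k ≈ 4.15.
Then θ = 386/(4.15−1) ≈ 123.

k ≈ 4.15, θ ≈ 123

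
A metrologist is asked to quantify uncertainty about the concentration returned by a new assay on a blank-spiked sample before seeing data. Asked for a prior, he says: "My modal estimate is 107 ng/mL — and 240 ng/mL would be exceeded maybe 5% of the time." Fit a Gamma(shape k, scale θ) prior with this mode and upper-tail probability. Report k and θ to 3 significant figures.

k ≈ 5.21, θ ≈ 25.4

Gamma(k,θ) with k>1 has mode (k−1)θ, so θ = 107/(k−1).
Need P(X < 240) = 0.95 with θ tied to k this way. Start at k = 2, θ = 107: P(X<240) ≈ 0.656.
Too low — raise k to concentrate. Iterating converges to k ≈ 5.21.
Then θ = 107/(5.21−1) ≈ 25.4.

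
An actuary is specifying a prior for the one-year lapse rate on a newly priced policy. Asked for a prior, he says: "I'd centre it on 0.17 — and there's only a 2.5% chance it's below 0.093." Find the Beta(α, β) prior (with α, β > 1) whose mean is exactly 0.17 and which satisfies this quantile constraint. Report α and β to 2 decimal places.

α ≈ 12.22, β ≈ 59.65

With mean 0.17 fixed, write α = 0.17s, β = 0.83s where s = α+β.
Need P(θ < 0.093) = 0.025 under Beta(0.17s, 0.83s). Normal approximation: (q−m)/√(m(1−m)/s) ≈ z_{0.025} = -1.96, so s ≈ 0.17·0.83·(-1.96)²/(0.093−0.17)² = 91.4.
At s = 91.4: P(θ<0.093) ≈ 0.013. Adjusting to match 0.025 gives s ≈ 71.86.
So α = 0.17·71.86 ≈ 12.22, β = 0.83·71.86 ≈ 59.65.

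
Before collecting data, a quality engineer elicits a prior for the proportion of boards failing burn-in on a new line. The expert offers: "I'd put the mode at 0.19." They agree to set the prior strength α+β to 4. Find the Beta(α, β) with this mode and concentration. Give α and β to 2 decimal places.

α = 1.38, β = 2.62

For α,β > 1 the Beta mode is (α−1)/(α+β−2). With α+β = 4, the mode is (α−1)/2.
Set (α−1)/2 = 0.19 → α = 1 + 0.19·2 = 1.38.
β = 4 − α = 2.62.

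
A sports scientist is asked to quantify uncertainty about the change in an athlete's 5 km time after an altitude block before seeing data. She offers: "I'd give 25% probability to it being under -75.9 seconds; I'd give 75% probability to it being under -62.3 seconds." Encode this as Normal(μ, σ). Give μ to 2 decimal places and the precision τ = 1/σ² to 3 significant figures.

The p-quantile of Normal(μ,σ) is μ + z_p·σ, with z_{0.25} = -0.6745 and z_{0.75} = 0.6745.
Eliminate σ: μ = (z₂·x₁ − z₁·x₂)/(z₂ − z₁) = (0.6745·-75.9 − (-0.6745)·-62.3)/1.349 = -69.10.
Then σ = (x₂ − x₁)/(z₂ − z₁) = (-62.3 − -75.9)/1.349 = 10.08.
Precision τ = 1/σ² = 1/10.08² = 0.00984.

μ = -69.10, τ = 0.00984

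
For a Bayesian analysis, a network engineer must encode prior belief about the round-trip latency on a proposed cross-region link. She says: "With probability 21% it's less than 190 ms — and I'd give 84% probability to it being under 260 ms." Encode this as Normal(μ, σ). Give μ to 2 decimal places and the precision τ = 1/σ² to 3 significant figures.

The p-quantile of Normal(μ,σ) is μ + z_p·σ, with z_{0.21} = -0.8064 and z_{0.84} = 0.9945.
Eliminate σ: μ = (z₂·x₁ − z₁·x₂)/(z₂ − z₁) = (0.9945·190 − (-0.8064)·260)/1.801 = 221.35.
Then σ = (x₂ − x₁)/(z₂ − z₁) = (260 − 190)/1.801 = 38.87.
Precision τ = 1/σ² = 1/38.87² = 0.000662.

μ = 221.35, τ = 0.000662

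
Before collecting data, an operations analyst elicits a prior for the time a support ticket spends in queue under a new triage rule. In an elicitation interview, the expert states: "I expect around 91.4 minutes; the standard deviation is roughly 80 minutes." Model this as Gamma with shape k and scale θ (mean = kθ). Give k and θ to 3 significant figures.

For Gamma(k, scale θ): mean = kθ, variance = kθ², so CV = 1/√k.
CV = SD/mean = 80/91.4 = 0.8753, hence k = 1/CV² = 1.31.
Then θ = mean/k = 91.4/1.31 = 70.

k ≈ 1.31, θ ≈ 70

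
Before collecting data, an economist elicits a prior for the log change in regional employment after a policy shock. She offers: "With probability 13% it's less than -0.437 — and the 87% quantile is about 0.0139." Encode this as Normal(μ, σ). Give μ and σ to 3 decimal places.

μ = -0.212, σ = 0.200

The p-quantile of Normal(μ,σ) is μ + z_p·σ, with z_{0.13} = -1.126 and z_{0.87} = 1.126.
Eliminate σ: μ = (z₂·x₁ − z₁·x₂)/(z₂ − z₁) = (1.126·-0.437 − (-1.126)·0.0139)/2.253 = -0.212.
Then σ = (x₂ − x₁)/(z₂ − z₁) = (0.0139 − -0.437)/2.253 = 0.200.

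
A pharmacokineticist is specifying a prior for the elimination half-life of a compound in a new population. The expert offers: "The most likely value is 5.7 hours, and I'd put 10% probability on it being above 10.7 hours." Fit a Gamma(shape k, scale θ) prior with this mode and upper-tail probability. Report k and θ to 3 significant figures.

k ≈ 5.82, θ ≈ 1.18

Gamma(k,θ) with k>1 has mode (k−1)θ, so θ = 5.7/(k−1).
Need P(X < 10.7) = 0.9 with θ tied to k this way. Start at k = 2, θ = 5.7: P(X<10.7) ≈ 0.560.
Too low — raise k to concentrate. Iterating converges to k ≈ 5.82.
Then θ = 5.7/(5.82−1) ≈ 1.18.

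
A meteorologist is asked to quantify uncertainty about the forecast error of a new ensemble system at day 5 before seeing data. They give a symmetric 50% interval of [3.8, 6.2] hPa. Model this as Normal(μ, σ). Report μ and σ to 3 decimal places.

A symmetric 50% interval runs μ ± z·σ with z = 0.6745.
Half-width = 1.2, so σ = 1.2/0.6745 = 1.779.
μ is the interval midpoint, 5.000.

μ = 5.000, σ = 1.779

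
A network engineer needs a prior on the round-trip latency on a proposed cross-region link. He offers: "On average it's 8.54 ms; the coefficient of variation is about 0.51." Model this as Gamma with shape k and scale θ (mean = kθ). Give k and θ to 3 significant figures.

For Gamma(k, scale θ): mean = kθ, variance = kθ², so CV = 1/√k.
CV = 0.51, hence k = 1/CV² = 3.84.
Then θ = mean/k = 8.54/3.84 = 2.22.

k ≈ 3.84, θ ≈ 2.22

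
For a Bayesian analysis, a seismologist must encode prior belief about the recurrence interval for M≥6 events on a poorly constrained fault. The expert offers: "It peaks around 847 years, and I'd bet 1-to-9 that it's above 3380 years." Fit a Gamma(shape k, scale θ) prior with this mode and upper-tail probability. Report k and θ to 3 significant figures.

k ≈ 1.96, θ ≈ 883

Gamma(k,θ) with k>1 has mode (k−1)θ, so θ = 847/(k−1).
Need P(X < 3380) = 0.9 with θ tied to k this way. Start at k = 2, θ = 847: P(X<3380) ≈ 0.908.
Too high — lower k to spread out. Iterating converges to k ≈ 1.96.
Then θ = 847/(1.96−1) ≈ 883.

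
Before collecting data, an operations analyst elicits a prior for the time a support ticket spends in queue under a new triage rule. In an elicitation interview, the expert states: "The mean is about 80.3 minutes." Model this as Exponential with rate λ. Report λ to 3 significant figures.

λ ≈ 0.0125

Exponential mean = 1/λ, so λ = 1/80.3 = 0.0125.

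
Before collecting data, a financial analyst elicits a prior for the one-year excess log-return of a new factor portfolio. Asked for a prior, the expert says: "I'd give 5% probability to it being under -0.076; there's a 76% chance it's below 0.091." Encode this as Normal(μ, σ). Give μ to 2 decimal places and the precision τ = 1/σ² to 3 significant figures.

μ = 0.04, τ = 198

For Normal(μ,σ), the p-quantile is μ + z_p·σ. Here z_{0.05} = -1.645, z_{0.76} = 0.7063.
So -0.076 = μ − 1.645σ and 0.091 = μ + 0.7063σ.
Subtracting: σ = (0.091 − -0.076)/(0.7063 − (-1.645)) = 0.07.
Then μ = -0.076 − (-1.645)·0.07 = 0.04.
Precision τ = 1/σ² = 1/0.07103² = 198.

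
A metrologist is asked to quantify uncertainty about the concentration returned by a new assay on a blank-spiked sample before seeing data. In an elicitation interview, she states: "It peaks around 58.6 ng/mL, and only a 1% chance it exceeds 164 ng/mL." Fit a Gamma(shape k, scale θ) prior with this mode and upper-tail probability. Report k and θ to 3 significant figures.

k ≈ 5.32, θ ≈ 13.6

Gamma(k,θ) with k>1 has mode (k−1)θ, so θ = 58.6/(k−1).
Need P(X < 164) = 0.99 with θ tied to k this way. Start at k = 2, θ = 58.6: P(X<164) ≈ 0.769.
Too low — raise k to concentrate. Iterating converges to k ≈ 5.32.
Then θ = 58.6/(5.32−1) ≈ 13.6.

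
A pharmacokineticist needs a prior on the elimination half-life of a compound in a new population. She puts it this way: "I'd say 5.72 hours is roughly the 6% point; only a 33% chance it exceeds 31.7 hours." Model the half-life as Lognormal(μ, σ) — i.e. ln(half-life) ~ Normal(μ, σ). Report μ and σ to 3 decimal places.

If T ~ Lognormal(μ,σ) then ln T ~ Normal(μ,σ), so the p-quantile of ln T is μ + z_p·σ.
ln(5.72) = 1.744 and ln(31.7) = 3.456; z_{0.06} = -1.555, z_{0.67} = 0.4399.
σ = (3.456 − 1.744)/(0.4399 − (-1.555)) = 0.858.
μ = 1.744 − (-1.555)·0.858 = 3.079.

μ ≈ 3.079, σ ≈ 0.858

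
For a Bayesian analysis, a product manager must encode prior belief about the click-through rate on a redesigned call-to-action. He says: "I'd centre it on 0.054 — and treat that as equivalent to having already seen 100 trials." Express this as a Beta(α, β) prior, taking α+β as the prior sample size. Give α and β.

Under the effective-sample-size interpretation, Beta(α, β) has prior mean α/(α+β) and prior sample size α+β.
So α+β = 100 and α/(α+β) = 0.054, giving α = 0.054·100 = 5.4 and β = 100 − 5.4 = 94.6.

α = 5.4, β = 94.6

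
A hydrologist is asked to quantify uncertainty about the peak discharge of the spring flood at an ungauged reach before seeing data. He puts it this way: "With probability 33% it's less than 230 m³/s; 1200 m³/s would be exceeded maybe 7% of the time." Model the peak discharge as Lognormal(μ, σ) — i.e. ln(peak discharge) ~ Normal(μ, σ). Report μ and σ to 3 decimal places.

μ ≈ 5.817, σ ≈ 0.862

If T ~ Lognormal(μ,σ) then ln T ~ Normal(μ,σ), so the p-quantile of ln T is μ + z_p·σ.
ln(230) = 5.438 and ln(1200) = 7.09; z_{0.33} = -0.4399, z_{0.93} = 1.476.
σ = (7.09 − 5.438)/(1.476 − (-0.4399)) = 0.862.
μ = 5.438 − (-0.4399)·0.862 = 5.817.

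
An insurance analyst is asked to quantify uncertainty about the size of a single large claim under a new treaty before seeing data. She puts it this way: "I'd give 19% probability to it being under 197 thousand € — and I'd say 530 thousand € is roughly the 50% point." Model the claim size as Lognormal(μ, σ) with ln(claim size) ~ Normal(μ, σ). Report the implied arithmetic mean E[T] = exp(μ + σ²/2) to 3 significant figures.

E[T] ≈ 1000 thousand €

If T ~ Lognormal(μ,σ) then ln T ~ Normal(μ,σ), so the p-quantile of ln T is μ + z_p·σ.
ln(197) = 5.283 and ln(530) = 6.273; z_{0.19} = -0.8779, z_{0.5} = 0.
σ = (6.273 − 5.283)/(0 − (-0.8779)) = 1.127.
μ = 5.283 − (-0.8779)·1.127 = 6.273.
E[T] = exp(μ + σ²/2) = exp(6.273 + 0.6354) = 1000 thousand €.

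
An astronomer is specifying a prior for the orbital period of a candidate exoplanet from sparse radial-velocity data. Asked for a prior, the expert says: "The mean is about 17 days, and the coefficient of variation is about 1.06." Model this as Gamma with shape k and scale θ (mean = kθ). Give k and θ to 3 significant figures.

For Gamma(k, scale θ): mean = kθ, variance = kθ², so CV = 1/√k.
CV = 1.06, hence k = 1/CV² = 0.89.
Then θ = mean/k = 17/0.89 = 19.1.

k ≈ 0.89, θ ≈ 19.1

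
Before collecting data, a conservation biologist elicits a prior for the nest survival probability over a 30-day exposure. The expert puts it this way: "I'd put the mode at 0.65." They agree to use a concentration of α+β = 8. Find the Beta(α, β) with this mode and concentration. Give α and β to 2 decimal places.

For α,β > 1 the Beta mode is (α−1)/(α+β−2). With α+β = 8, the mode is (α−1)/6.
Set (α−1)/6 = 0.65 → α = 1 + 0.65·6 = 4.90.
β = 8 − α = 3.10.

α = 4.90, β = 3.10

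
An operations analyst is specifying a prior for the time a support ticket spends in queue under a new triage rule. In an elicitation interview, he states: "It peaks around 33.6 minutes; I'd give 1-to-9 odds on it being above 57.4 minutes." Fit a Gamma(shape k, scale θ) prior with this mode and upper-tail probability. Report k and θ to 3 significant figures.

k ≈ 7.6, θ ≈ 5.09

Gamma(k,θ) with k>1 has mode (k−1)θ, so θ = 33.6/(k−1).
Need P(X < 57.4) = 0.9 with θ tied to k this way. Start at k = 2, θ = 33.6: P(X<57.4) ≈ 0.509.
Too low — raise k to concentrate. Iterating converges to k ≈ 7.6.
Then θ = 33.6/(7.6−1) ≈ 5.09.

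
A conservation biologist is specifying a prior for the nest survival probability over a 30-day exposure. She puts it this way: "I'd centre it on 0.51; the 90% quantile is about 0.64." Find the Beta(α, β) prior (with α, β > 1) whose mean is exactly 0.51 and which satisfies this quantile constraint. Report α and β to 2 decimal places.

With mean 0.51 fixed, write α = 0.51s, β = 0.49s where s = α+β.
Need P(θ < 0.64) = 0.9 under Beta(0.51s, 0.49s). Normal approximation: (q−m)/√(m(1−m)/s) ≈ z_{0.9} = 1.28, so s ≈ 0.51·0.49·(1.28)²/(0.64−0.51)² = 24.3.
At s = 24.3: P(θ<0.64) ≈ 0.902. Adjusting to match 0.9 gives s ≈ 23.88.
So α = 0.51·23.88 ≈ 12.18, β = 0.49·23.88 ≈ 11.70.

α ≈ 12.18, β ≈ 11.70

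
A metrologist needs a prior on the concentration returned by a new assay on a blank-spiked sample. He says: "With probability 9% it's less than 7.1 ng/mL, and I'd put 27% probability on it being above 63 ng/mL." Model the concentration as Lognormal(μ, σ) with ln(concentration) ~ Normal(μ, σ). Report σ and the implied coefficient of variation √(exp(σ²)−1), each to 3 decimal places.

If T ~ Lognormal(μ,σ) then ln T ~ Normal(μ,σ), so the p-quantile of ln T is μ + z_p·σ.
ln(7.1) = 1.96 and ln(63) = 4.143; z_{0.09} = -1.341, z_{0.73} = 0.6128.
σ = (4.143 − 1.96)/(0.6128 − (-1.341)) = 1.117.
μ = 1.96 − (-1.341)·1.117 = 3.458.
CV = √(exp(σ²)−1) = √(exp(1.2487)−1) = 1.577.

σ ≈ 1.117, CV ≈ 1.577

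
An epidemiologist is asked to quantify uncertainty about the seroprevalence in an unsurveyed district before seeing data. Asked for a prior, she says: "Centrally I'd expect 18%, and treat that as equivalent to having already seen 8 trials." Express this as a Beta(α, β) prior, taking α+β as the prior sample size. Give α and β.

Under the effective-sample-size interpretation, Beta(α, β) has prior mean α/(α+β) and prior sample size α+β.
So α+β = 8 and α/(α+β) = 0.18, giving α = 0.18·8 = 1.44 and β = 8 − 1.44 = 6.56.

α = 1.44, β = 6.56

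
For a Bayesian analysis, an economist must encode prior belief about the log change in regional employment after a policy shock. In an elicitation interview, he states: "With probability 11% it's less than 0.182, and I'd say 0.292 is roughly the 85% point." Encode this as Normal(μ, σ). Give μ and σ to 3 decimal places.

μ = 0.242, σ = 0.049

For Normal(μ,σ), the p-quantile is μ + z_p·σ. Here z_{0.11} = -1.227, z_{0.85} = 1.036.
So 0.182 = μ − 1.227σ and 0.292 = μ + 1.036σ.
Subtracting: σ = (0.292 − 0.182)/(1.036 − (-1.227)) = 0.049.
Then μ = 0.182 − (-1.227)·0.049 = 0.242.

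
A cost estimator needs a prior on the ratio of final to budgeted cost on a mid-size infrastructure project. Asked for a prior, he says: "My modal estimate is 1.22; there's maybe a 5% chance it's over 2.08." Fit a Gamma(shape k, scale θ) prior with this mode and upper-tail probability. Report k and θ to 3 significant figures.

Gamma(k,θ) with k>1 has mode (k−1)θ, so θ = 1.22/(k−1).
Need P(X < 2.08) = 0.95 with θ tied to k this way. Start at k = 2, θ = 1.22: P(X<2.08) ≈ 0.508.
Too low — raise k to concentrate. Iterating converges to k ≈ 10.8.
Then θ = 1.22/(10.8−1) ≈ 0.124.

k ≈ 10.8, θ ≈ 0.124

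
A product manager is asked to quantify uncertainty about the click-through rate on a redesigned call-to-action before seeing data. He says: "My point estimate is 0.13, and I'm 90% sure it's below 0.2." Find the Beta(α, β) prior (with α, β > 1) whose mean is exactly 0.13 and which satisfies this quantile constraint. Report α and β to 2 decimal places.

With mean 0.13 fixed, write α = 0.13s, β = 0.87s where s = α+β.
Need P(θ < 0.2) = 0.9 under Beta(0.13s, 0.87s). Normal approximation: (q−m)/√(m(1−m)/s) ≈ z_{0.9} = 1.28, so s ≈ 0.13·0.87·(1.28)²/(0.2−0.13)² = 37.9.
At s = 37.9: P(θ<0.2) ≈ 0.893. Adjusting to match 0.9 gives s ≈ 40.82.
So α = 0.13·40.82 ≈ 5.31, β = 0.87·40.82 ≈ 35.51.

α ≈ 5.31, β ≈ 35.51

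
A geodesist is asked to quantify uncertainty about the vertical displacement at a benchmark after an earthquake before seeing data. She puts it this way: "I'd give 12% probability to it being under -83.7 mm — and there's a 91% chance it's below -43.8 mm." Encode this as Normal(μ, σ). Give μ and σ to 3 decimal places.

μ = -65.065, σ = 15.860

For Normal(μ,σ), the p-quantile is μ + z_p·σ. Here z_{0.12} = -1.175, z_{0.91} = 1.341.
So -83.7 = μ − 1.175σ and -43.8 = μ + 1.341σ.
Subtracting: σ = (-43.8 − -83.7)/(1.341 − (-1.175)) = 15.860.
Then μ = -83.7 − (-1.175)·15.860 = -65.065.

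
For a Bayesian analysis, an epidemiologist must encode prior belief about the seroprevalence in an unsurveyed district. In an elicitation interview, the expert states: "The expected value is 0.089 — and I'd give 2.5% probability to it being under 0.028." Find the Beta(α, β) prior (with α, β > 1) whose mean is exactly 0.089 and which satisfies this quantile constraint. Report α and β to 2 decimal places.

With mean 0.089 fixed, write α = 0.089s, β = 0.911s where s = α+β.
Need P(θ < 0.028) = 0.025 under Beta(0.089s, 0.911s). Normal approximation: (q−m)/√(m(1−m)/s) ≈ z_{0.025} = -1.96, so s ≈ 0.089·0.911·(-1.96)²/(0.028−0.089)² = 83.7.
At s = 83.7: P(θ<0.028) ≈ 0.005. Adjusting to match 0.025 gives s ≈ 50.91.
So α = 0.089·50.91 ≈ 4.53, β = 0.911·50.91 ≈ 46.37.

α ≈ 4.53, β ≈ 46.37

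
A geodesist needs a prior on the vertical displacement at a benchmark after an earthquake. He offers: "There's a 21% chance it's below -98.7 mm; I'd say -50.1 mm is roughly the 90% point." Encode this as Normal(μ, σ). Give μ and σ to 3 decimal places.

μ = -79.930, σ = 23.276

For Normal(μ,σ), the p-quantile is μ + z_p·σ. Here z_{0.21} = -0.8064, z_{0.9} = 1.282.
So -98.7 = μ − 0.8064σ and -50.1 = μ + 1.282σ.
Subtracting: σ = (-50.1 − -98.7)/(1.282 − (-0.8064)) = 23.276.
Then μ = -98.7 − (-0.8064)·23.276 = -79.930.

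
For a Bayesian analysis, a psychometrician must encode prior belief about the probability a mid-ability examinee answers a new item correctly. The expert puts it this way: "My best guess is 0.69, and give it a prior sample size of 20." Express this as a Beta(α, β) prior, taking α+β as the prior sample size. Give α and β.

α = 13.8, β = 6.2

Under the effective-sample-size interpretation, Beta(α, β) has prior mean α/(α+β) and prior sample size α+β.
So α+β = 20 and α/(α+β) = 0.69, giving α = 0.69·20 = 13.8 and β = 20 − 13.8 = 6.2.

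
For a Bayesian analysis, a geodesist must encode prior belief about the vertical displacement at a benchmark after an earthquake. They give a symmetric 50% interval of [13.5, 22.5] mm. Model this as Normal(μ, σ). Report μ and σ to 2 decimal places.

μ = 18.00, σ = 6.67

A symmetric 50% interval runs μ ± z·σ with z = 0.6745.
Half-width = 4.5, so σ = 4.5/0.6745 = 6.67.
μ is the interval midpoint, 18.00.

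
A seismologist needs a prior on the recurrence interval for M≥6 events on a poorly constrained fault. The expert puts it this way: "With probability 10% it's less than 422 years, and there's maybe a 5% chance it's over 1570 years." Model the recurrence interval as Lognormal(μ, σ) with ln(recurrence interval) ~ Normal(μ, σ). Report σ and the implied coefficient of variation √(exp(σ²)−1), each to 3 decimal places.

σ ≈ 0.449, CV ≈ 0.473

If T ~ Lognormal(μ,σ) then ln T ~ Normal(μ,σ), so the p-quantile of ln T is μ + z_p·σ.
ln(422) = 6.045 and ln(1570) = 7.359; z_{0.1} = -1.282, z_{0.95} = 1.645.
σ = (7.359 − 6.045)/(1.645 − (-1.282)) = 0.449.
μ = 6.045 − (-1.282)·0.449 = 6.620.
CV = √(exp(σ²)−1) = √(exp(0.2016)−1) = 0.473.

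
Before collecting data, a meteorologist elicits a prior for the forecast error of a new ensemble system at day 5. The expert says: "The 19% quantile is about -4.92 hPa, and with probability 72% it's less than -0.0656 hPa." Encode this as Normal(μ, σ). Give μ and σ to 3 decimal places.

The p-quantile of Normal(μ,σ) is μ + z_p·σ, with z_{0.19} = -0.8779 and z_{0.72} = 0.5828.
Eliminate σ: μ = (z₂·x₁ − z₁·x₂)/(z₂ − z₁) = (0.5828·-4.92 − (-0.8779)·-0.0656)/1.461 = -2.003.
Then σ = (x₂ − x₁)/(z₂ − z₁) = (-0.0656 − -4.92)/1.461 = 3.323.

μ = -2.003, σ = 3.323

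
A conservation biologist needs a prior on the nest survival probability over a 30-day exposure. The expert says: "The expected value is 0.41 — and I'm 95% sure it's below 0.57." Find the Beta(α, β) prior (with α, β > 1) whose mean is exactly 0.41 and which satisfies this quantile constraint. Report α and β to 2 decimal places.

α ≈ 10.65, β ≈ 15.33

With mean 0.41 fixed, write α = 0.41s, β = 0.59s where s = α+β.
Need P(θ < 0.57) = 0.95 under Beta(0.41s, 0.59s). Normal approximation: (q−m)/√(m(1−m)/s) ≈ z_{0.95} = 1.64, so s ≈ 0.41·0.59·(1.64)²/(0.57−0.41)² = 25.6.
At s = 25.6: P(θ<0.57) ≈ 0.949. Adjusting to match 0.95 gives s ≈ 25.98.
So α = 0.41·25.98 ≈ 10.65, β = 0.59·25.98 ≈ 15.33.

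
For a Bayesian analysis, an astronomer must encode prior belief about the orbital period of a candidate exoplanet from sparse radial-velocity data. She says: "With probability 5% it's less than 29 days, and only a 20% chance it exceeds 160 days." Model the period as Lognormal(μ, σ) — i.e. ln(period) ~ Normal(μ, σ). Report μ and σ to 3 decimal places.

If T ~ Lognormal(μ,σ) then ln T ~ Normal(μ,σ), so the p-quantile of ln T is μ + z_p·σ.
ln(29) = 3.367 and ln(160) = 5.075; z_{0.05} = -1.645, z_{0.8} = 0.8416.
σ = (5.075 − 3.367)/(0.8416 − (-1.645)) = 0.687.
μ = 3.367 − (-1.645)·0.687 = 4.497.

μ ≈ 4.497, σ ≈ 0.687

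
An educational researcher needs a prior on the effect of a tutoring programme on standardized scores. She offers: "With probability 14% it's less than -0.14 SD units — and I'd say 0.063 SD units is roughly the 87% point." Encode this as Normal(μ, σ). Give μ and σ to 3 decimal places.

For Normal(μ,σ), the p-quantile is μ + z_p·σ. Here z_{0.14} = -1.08, z_{0.87} = 1.126.
So -0.14 = μ − 1.08σ and 0.063 = μ + 1.126σ.
Subtracting: σ = (0.063 − -0.14)/(1.126 − (-1.08)) = 0.092.
Then μ = -0.14 − (-1.08)·0.092 = -0.041.

μ = -0.041, σ = 0.092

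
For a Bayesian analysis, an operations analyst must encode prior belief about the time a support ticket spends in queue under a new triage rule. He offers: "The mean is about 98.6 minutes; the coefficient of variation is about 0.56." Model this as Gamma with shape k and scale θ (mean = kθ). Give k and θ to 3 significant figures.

k ≈ 3.19, θ ≈ 30.9

For Gamma(k, scale θ): mean = kθ, variance = kθ², so CV = 1/√k.
CV = 0.56, hence k = 1/CV² = 3.19.
Then θ = mean/k = 98.6/3.19 = 30.9.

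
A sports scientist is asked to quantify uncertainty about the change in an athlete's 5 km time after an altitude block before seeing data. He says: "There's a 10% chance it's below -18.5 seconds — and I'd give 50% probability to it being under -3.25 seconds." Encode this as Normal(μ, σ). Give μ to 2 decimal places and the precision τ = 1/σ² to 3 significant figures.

The p-quantile of Normal(μ,σ) is μ + z_p·σ, with z_{0.1} = -1.282 and z_{0.5} = 0.
Eliminate σ: μ = (z₂·x₁ − z₁·x₂)/(z₂ − z₁) = (0·-18.5 − (-1.282)·-3.25)/1.282 = -3.25.
Then σ = (x₂ − x₁)/(z₂ − z₁) = (-3.25 − -18.5)/1.282 = 11.90.
Precision τ = 1/σ² = 1/11.9² = 0.00706.

μ = -3.25, τ = 0.00706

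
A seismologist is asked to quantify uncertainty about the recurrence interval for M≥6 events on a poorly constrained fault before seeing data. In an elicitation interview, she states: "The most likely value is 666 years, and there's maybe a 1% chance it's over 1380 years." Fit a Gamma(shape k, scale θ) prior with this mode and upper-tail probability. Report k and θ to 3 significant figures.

Gamma(k,θ) with k>1 has mode (k−1)θ, so θ = 666/(k−1).
Need P(X < 1380) = 0.99 with θ tied to k this way. Start at k = 2, θ = 666: P(X<1380) ≈ 0.613.
Too low — raise k to concentrate. Iterating converges to k ≈ 10.2.
Then θ = 666/(10.2−1) ≈ 72.5.

k ≈ 10.2, θ ≈ 72.5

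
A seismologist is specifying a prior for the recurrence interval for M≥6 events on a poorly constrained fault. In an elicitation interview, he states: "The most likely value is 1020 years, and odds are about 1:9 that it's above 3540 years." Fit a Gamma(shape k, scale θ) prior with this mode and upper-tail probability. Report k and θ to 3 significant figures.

Gamma(k,θ) with k>1 has mode (k−1)θ, so θ = 1020/(k−1).
Need P(X < 3540) = 0.9 with θ tied to k this way. Start at k = 2, θ = 1020: P(X<3540) ≈ 0.861.
Too low — raise k to concentrate. Iterating converges to k ≈ 2.21.
Then θ = 1020/(2.21−1) ≈ 843.

k ≈ 2.21, θ ≈ 843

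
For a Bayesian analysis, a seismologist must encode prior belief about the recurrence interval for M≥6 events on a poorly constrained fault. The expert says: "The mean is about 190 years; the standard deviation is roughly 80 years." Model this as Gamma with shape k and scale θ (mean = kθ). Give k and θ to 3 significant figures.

k ≈ 5.64, θ ≈ 33.7

For Gamma(k, scale θ): mean = kθ, variance = kθ², so CV = 1/√k.
CV = SD/mean = 80/190 = 0.4211, hence k = 1/CV² = 5.64.
Then θ = mean/k = 190/5.64 = 33.7.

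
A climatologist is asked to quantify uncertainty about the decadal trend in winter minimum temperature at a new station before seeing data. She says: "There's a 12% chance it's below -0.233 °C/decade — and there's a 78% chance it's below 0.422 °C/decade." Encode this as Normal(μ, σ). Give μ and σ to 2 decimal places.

The p-quantile of Normal(μ,σ) is μ + z_p·σ, with z_{0.12} = -1.175 and z_{0.78} = 0.7722.
Eliminate σ: μ = (z₂·x₁ − z₁·x₂)/(z₂ − z₁) = (0.7722·-0.233 − (-1.175)·0.422)/1.947 = 0.16.
Then σ = (x₂ − x₁)/(z₂ − z₁) = (0.422 − -0.233)/1.947 = 0.34.

μ = 0.16, σ = 0.34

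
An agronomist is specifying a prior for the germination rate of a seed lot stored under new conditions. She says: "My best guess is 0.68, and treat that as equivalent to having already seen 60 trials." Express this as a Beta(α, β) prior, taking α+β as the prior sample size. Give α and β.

Under the effective-sample-size interpretation, Beta(α, β) has prior mean α/(α+β) and prior sample size α+β.
So α+β = 60 and α/(α+β) = 0.68, giving α = 0.68·60 = 40.8 and β = 60 − 40.8 = 19.2.

α = 40.8, β = 19.2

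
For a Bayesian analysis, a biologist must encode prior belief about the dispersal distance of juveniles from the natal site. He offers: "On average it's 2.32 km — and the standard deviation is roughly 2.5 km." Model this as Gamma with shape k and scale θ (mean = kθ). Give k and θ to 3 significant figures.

For Gamma(k, scale θ): mean = kθ, variance = kθ², so CV = 1/√k.
CV = SD/mean = 2.5/2.32 = 1.078, hence k = 1/CV² = 0.861.
Then θ = mean/k = 2.32/0.861 = 2.69.

k ≈ 0.861, θ ≈ 2.69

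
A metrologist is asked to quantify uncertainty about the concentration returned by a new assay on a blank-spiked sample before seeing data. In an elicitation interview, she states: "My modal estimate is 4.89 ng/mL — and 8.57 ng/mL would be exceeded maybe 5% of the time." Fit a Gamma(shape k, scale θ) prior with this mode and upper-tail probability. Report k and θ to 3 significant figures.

k ≈ 9.86, θ ≈ 0.552

Gamma(k,θ) with k>1 has mode (k−1)θ, so θ = 4.89/(k−1).
Need P(X < 8.57) = 0.95 with θ tied to k this way. Start at k = 2, θ = 4.89: P(X<8.57) ≈ 0.523.
Too low — raise k to concentrate. Iterating converges to k ≈ 9.86.
Then θ = 4.89/(9.86−1) ≈ 0.552.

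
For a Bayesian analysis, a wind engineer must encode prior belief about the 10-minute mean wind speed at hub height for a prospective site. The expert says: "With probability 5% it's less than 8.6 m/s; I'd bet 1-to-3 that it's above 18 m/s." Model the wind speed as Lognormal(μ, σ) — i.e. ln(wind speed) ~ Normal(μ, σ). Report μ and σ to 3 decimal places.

μ ≈ 2.676, σ ≈ 0.318

If T ~ Lognormal(μ,σ) then ln T ~ Normal(μ,σ), so the p-quantile of ln T is μ + z_p·σ.
ln(8.6) = 2.152 and ln(18) = 2.89; z_{0.05} = -1.645, z_{0.75} = 0.6745.
σ = (2.89 − 2.152)/(0.6745 − (-1.645)) = 0.318.
μ = 2.152 − (-1.645)·0.318 = 2.676.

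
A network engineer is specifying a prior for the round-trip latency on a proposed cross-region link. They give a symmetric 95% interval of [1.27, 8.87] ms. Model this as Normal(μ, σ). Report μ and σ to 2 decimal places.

μ = 5.07, σ = 1.94

A symmetric 95% interval runs μ ± z·σ with z = 1.96.
Half-width = 3.8, so σ = 3.8/1.96 = 1.94.
μ is the interval midpoint, 5.07.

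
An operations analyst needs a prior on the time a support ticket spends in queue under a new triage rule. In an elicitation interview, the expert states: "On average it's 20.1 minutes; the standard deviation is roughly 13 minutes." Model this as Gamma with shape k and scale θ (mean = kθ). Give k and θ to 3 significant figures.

k ≈ 2.39, θ ≈ 8.41

For Gamma(k, scale θ): mean = kθ, variance = kθ², so CV = 1/√k.
CV = SD/mean = 13/20.1 = 0.6468, hence k = 1/CV² = 2.39.
Then θ = mean/k = 20.1/2.39 = 8.41.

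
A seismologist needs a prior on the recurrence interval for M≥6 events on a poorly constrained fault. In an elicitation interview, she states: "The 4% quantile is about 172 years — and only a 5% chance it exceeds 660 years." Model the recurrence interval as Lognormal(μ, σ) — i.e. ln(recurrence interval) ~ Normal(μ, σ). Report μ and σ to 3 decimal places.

μ ≈ 5.841, σ ≈ 0.396

If T ~ Lognormal(μ,σ) then ln T ~ Normal(μ,σ), so the p-quantile of ln T is μ + z_p·σ.
ln(172) = 5.147 and ln(660) = 6.492; z_{0.04} = -1.751, z_{0.95} = 1.645.
σ = (6.492 − 5.147)/(1.645 − (-1.751)) = 0.396.
μ = 5.147 − (-1.751)·0.396 = 5.841.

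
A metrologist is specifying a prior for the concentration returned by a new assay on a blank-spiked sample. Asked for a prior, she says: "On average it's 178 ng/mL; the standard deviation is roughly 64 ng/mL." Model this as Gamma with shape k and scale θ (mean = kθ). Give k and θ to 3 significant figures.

For Gamma(k, scale θ): mean = kθ, variance = kθ², so CV = 1/√k.
CV = SD/mean = 64/178 = 0.3596, hence k = 1/CV² = 7.74.
Then θ = mean/k = 178/7.74 = 23.

k ≈ 7.74, θ ≈ 23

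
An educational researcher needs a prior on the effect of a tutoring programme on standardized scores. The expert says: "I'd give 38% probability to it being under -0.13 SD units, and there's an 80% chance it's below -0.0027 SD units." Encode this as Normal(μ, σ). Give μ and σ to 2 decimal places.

μ = -0.10, σ = 0.11

The p-quantile of Normal(μ,σ) is μ + z_p·σ, with z_{0.38} = -0.3055 and z_{0.8} = 0.8416.
Eliminate σ: μ = (z₂·x₁ − z₁·x₂)/(z₂ − z₁) = (0.8416·-0.13 − (-0.3055)·-0.0027)/1.147 = -0.10.
Then σ = (x₂ − x₁)/(z₂ − z₁) = (-0.0027 − -0.13)/1.147 = 0.11.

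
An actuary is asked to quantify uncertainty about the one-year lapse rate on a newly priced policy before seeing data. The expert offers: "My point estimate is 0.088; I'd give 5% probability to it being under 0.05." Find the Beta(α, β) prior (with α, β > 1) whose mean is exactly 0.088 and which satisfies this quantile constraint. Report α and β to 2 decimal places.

With mean 0.088 fixed, write α = 0.088s, β = 0.912s where s = α+β.
Need P(θ < 0.05) = 0.05 under Beta(0.088s, 0.912s). Normal approximation: (q−m)/√(m(1−m)/s) ≈ z_{0.05} = -1.64, so s ≈ 0.088·0.912·(-1.64)²/(0.05−0.088)² = 150.4.
At s = 150.4: P(θ<0.05) ≈ 0.032. Adjusting to match 0.05 gives s ≈ 120.93.
So α = 0.088·120.93 ≈ 10.64, β = 0.912·120.93 ≈ 110.28.

α ≈ 10.64, β ≈ 110.28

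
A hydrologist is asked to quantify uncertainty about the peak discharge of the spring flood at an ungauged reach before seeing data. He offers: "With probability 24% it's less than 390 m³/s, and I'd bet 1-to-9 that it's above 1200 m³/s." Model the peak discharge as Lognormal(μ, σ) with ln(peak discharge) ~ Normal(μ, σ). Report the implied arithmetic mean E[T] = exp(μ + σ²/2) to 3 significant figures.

E[T] ≈ 682 m³/s

If T ~ Lognormal(μ,σ) then ln T ~ Normal(μ,σ), so the p-quantile of ln T is μ + z_p·σ.
ln(390) = 5.966 and ln(1200) = 7.09; z_{0.24} = -0.7063, z_{0.9} = 1.282.
σ = (7.09 − 5.966)/(1.282 − (-0.7063)) = 0.565.
μ = 5.966 − (-0.7063)·0.565 = 6.365.
E[T] = exp(μ + σ²/2) = exp(6.365 + 0.1598) = 682 m³/s.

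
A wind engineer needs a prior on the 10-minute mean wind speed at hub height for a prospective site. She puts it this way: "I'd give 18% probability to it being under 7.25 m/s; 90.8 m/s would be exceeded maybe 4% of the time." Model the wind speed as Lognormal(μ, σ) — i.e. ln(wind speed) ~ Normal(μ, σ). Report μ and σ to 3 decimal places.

μ ≈ 2.849, σ ≈ 0.948

If T ~ Lognormal(μ,σ) then ln T ~ Normal(μ,σ), so the p-quantile of ln T is μ + z_p·σ.
ln(7.25) = 1.981 and ln(90.8) = 4.509; z_{0.18} = -0.9154, z_{0.96} = 1.751.
σ = (4.509 − 1.981)/(1.751 − (-0.9154)) = 0.948.
μ = 1.981 − (-0.9154)·0.948 = 2.849.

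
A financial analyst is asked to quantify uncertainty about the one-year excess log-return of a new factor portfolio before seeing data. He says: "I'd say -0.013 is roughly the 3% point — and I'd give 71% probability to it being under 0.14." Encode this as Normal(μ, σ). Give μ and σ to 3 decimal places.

μ = 0.105, σ = 0.063

For Normal(μ,σ), the p-quantile is μ + z_p·σ. Here z_{0.03} = -1.881, z_{0.71} = 0.5534.
So -0.013 = μ − 1.881σ and 0.14 = μ + 0.5534σ.
Subtracting: σ = (0.14 − -0.013)/(0.5534 − (-1.881)) = 0.063.
Then μ = -0.013 − (-1.881)·0.063 = 0.105.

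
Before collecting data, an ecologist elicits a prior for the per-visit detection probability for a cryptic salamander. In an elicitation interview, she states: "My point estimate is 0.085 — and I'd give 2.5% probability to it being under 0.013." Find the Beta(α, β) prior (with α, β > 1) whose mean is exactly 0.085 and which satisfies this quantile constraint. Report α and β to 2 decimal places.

α ≈ 2.25, β ≈ 24.24

With mean 0.085 fixed, write α = 0.085s, β = 0.915s where s = α+β.
Need P(θ < 0.013) = 0.025 under Beta(0.085s, 0.915s). Normal approximation: (q−m)/√(m(1−m)/s) ≈ z_{0.025} = -1.96, so s ≈ 0.085·0.915·(-1.96)²/(0.013−0.085)² = 57.6.
At s = 57.6: P(θ<0.013) ≈ 0.001. Adjusting to match 0.025 gives s ≈ 26.49.
So α = 0.085·26.49 ≈ 2.25, β = 0.915·26.49 ≈ 24.24.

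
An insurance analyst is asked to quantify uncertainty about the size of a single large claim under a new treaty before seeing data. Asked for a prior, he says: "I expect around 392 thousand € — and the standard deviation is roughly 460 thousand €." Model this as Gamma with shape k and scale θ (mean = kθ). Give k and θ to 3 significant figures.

k ≈ 0.726, θ ≈ 540

For Gamma(k, scale θ): mean = kθ, variance = kθ², so CV = 1/√k.
CV = SD/mean = 460/392 = 1.173, hence k = 1/CV² = 0.726.
Then θ = mean/k = 392/0.726 = 540.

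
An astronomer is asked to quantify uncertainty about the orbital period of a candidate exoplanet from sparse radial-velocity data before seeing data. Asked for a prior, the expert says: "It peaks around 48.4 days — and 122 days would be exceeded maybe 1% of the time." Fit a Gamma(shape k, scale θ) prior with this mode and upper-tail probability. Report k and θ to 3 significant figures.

k ≈ 6.48, θ ≈ 8.83

Gamma(k,θ) with k>1 has mode (k−1)θ, so θ = 48.4/(k−1).
Need P(X < 122) = 0.99 with θ tied to k this way. Start at k = 2, θ = 48.4: P(X<122) ≈ 0.717.
Too low — raise k to concentrate. Iterating converges to k ≈ 6.48.
Then θ = 48.4/(6.48−1) ≈ 8.83.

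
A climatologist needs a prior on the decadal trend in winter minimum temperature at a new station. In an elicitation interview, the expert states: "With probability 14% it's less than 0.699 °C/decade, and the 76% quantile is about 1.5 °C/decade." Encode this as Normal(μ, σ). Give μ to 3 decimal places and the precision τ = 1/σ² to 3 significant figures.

μ = 1.183, τ = 4.98

For Normal(μ,σ), the p-quantile is μ + z_p·σ. Here z_{0.14} = -1.08, z_{0.76} = 0.7063.
So 0.699 = μ − 1.08σ and 1.5 = μ + 0.7063σ.
Subtracting: σ = (1.5 − 0.699)/(0.7063 − (-1.08)) = 0.448.
Then μ = 0.699 − (-1.08)·0.448 = 1.183.
Precision τ = 1/σ² = 1/0.4483² = 4.98.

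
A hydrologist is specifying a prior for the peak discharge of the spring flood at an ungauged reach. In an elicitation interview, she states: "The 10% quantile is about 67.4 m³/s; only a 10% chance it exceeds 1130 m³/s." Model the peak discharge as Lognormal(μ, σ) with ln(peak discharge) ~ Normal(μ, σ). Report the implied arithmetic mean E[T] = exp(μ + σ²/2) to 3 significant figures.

E[T] ≈ 505 m³/s

If T ~ Lognormal(μ,σ) then ln T ~ Normal(μ,σ), so the p-quantile of ln T is μ + z_p·σ.
ln(67.4) = 4.211 and ln(1130) = 7.03; z_{0.1} = -1.282, z_{0.9} = 1.282.
σ = (7.03 − 4.211)/(1.282 − (-1.282)) = 1.100.
μ = 4.211 − (-1.282)·1.100 = 5.620.
E[T] = exp(μ + σ²/2) = exp(5.620 + 0.6050) = 505 m³/s.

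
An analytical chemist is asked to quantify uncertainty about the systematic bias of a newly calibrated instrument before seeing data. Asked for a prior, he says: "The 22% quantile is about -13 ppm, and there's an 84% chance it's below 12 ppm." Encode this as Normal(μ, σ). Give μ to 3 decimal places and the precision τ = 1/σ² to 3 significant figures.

For Normal(μ,σ), the p-quantile is μ + z_p·σ. Here z_{0.22} = -0.7722, z_{0.84} = 0.9945.
So -13 = μ − 0.7722σ and 12 = μ + 0.9945σ.
Subtracting: σ = (12 − -13)/(0.9945 − (-0.7722)) = 14.151.
Then μ = -13 − (-0.7722)·14.151 = -2.073.
Precision τ = 1/σ² = 1/14.15² = 0.00499.

μ = -2.073, τ = 0.00499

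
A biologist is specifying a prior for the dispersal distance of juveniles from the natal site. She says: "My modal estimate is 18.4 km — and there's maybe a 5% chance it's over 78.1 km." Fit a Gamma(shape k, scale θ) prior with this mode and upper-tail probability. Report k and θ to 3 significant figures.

Gamma(k,θ) with k>1 has mode (k−1)θ, so θ = 18.4/(k−1).
Need P(X < 78.1) = 0.95 with θ tied to k this way. Start at k = 2, θ = 18.4: P(X<78.1) ≈ 0.925.
Too low — raise k to concentrate. Iterating converges to k ≈ 2.19.
Then θ = 18.4/(2.19−1) ≈ 15.5.

k ≈ 2.19, θ ≈ 15.5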